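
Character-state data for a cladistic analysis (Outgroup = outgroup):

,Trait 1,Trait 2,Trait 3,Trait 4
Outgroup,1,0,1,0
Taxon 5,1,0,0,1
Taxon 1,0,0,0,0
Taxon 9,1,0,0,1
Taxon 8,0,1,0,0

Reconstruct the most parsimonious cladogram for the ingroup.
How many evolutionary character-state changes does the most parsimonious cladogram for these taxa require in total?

4

Character polarity is set by the outgroup: the derived state is whichever differs from the outgroup's state, so for Trait 1, Trait 3 the derived state is '0', and for the remaining characters it is '1'.
Trait 1 (derived state '0') is shared by Taxon 1 and Taxon 8 — a synapomorphy uniting that clade.
Trait 2: derived state '1' in Taxon 8 only — an autapomorphy, so it tells us nothing about relationships among taxa.
All ingroup taxa share the derived state '0' for Trait 3; it defines the ingroup but does not resolve relationships within it.
Trait 4 (derived state '1') is shared by Taxon 5 and Taxon 9 — a synapomorphy uniting that clade.
Most parsimonious ingroup topology: ((Taxon 5,Taxon 9),(Taxon 1,Taxon 8)).
Changes per character on this tree: Trait 1: 1; Trait 2: 1; Trait 3: 1; Trait 4: 1.
Total = 4.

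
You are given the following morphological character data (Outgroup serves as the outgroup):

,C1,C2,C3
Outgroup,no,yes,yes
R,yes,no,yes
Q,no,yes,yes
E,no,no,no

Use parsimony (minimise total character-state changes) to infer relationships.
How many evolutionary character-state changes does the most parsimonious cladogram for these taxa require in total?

Character polarity is set by the outgroup: the derived state is whichever differs from the outgroup's state, so for C2, C3 the derived state is 'no', and for the remaining characters it is 'yes'.
C1 (derived state 'yes') is unique to R (autapomorphy; uninformative for grouping).
C2: derived state 'no' in E and R only — synapomorphy for {E, R}.
C3 (derived state 'no') is unique to E (autapomorphy; uninformative for grouping).
Most parsimonious ingroup topology: ((R,E),Q).
Changes per character on this tree: C1: 1; C2: 1; C3: 1.
Total = 3.

3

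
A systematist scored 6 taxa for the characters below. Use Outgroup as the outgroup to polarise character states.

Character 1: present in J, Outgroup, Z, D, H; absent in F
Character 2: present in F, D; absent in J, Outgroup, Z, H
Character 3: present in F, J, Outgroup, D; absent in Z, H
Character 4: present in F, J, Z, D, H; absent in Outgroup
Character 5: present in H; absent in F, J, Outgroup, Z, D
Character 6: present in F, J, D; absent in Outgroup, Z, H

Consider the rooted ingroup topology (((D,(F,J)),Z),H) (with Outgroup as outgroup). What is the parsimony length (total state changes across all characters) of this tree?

8

Map each character onto (((D,(F,J)),Z),H) (rooted by Outgroup) and count the minimum state changes it requires (Fitch parsimony):
Character 1: 1; Character 2: 2; Character 3: 2; Character 4: 1; Character 5: 1; Character 6: 1.
Total tree length = 8.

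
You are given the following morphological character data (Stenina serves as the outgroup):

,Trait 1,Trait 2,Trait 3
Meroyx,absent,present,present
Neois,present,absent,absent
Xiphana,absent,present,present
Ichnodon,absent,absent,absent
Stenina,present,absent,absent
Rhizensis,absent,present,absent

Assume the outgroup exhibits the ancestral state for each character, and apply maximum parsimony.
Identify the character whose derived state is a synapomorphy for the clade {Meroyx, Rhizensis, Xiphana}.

Character polarity is set by the outgroup: the derived state is whichever differs from the outgroup's state, so for Trait 1 the derived state is 'absent', and for the remaining characters it is 'present'.
Only Ichnodon, Meroyx, Rhizensis, and Xiphana show the derived state 'absent' for Trait 1, supporting them as a clade.
Trait 2: derived state 'present' in Meroyx, Rhizensis, and Xiphana only — synapomorphy for {Meroyx, Rhizensis, Xiphana}.
Only Meroyx and Xiphana show the derived state 'present' for Trait 3, supporting them as a clade.
Most parsimonious ingroup topology: (((Rhizensis,(Xiphana,Meroyx)),Ichnodon),Neois).
The clade {Meroyx, Rhizensis, Xiphana} is supported by Trait 2: its derived state 'present' occurs in exactly those taxa and in no other taxon (including the outgroup).

Trait 2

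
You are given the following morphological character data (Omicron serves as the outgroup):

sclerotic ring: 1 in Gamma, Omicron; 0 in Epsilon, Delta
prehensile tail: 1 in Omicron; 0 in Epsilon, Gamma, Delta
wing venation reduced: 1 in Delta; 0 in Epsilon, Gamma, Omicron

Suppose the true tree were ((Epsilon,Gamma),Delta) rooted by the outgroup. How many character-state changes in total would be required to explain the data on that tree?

4

Map each character onto ((Epsilon,Gamma),Delta) (rooted by Omicron) and count the minimum state changes it requires (Fitch parsimony):
sclerotic ring: 2; prehensile tail: 1; wing venation reduced: 1.
Total tree length = 4.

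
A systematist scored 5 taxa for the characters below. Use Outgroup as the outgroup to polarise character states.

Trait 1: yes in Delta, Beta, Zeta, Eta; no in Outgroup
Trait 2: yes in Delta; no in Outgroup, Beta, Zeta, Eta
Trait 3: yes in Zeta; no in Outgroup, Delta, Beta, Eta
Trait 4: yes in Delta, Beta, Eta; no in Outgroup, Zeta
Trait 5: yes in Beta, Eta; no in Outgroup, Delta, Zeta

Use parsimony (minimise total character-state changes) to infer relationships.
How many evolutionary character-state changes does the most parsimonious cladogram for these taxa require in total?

The outgroup has state 'no' for every character, so 'yes' is the derived state throughout.
Trait 1 (derived state 'yes') is shared by all ingroup taxa — unites the whole ingroup.
Trait 2 (derived state 'yes') is unique to Delta (autapomorphy; uninformative for grouping).
Trait 3: derived state 'yes' in Zeta only — an autapomorphy, so it tells us nothing about relationships among taxa.
Trait 4 (derived state 'yes') is shared by Beta, Delta, and Eta — a synapomorphy uniting that clade.
Trait 5 (derived state 'yes') is shared by Beta and Eta — a synapomorphy uniting that clade.
Most parsimonious ingroup topology: ((Delta,(Beta,Eta)),Zeta).
Changes per character on this tree: Trait 1: 1; Trait 2: 1; Trait 3: 1; Trait 4: 1; Trait 5: 1.
Total = 5.

5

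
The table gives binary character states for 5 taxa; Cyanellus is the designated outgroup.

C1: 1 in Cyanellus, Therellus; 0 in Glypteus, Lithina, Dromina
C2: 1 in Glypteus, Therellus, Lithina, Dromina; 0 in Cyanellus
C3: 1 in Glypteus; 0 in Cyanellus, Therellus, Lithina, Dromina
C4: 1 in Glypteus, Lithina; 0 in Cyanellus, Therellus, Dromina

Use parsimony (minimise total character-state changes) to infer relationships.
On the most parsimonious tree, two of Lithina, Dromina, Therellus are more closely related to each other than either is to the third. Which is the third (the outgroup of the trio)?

Therellus

Character polarity is set by the outgroup: the derived state is whichever differs from the outgroup's state, so for C1 the derived state is '0', and for the remaining characters it is '1'.
Only Dromina, Glypteus, and Lithina show the derived state '0' for C1, supporting them as a clade.
All ingroup taxa share the derived state '1' for C2; it defines the ingroup but does not resolve relationships within it.
C3 (derived state '1') is unique to Glypteus (autapomorphy; uninformative for grouping).
C4 (derived state '1') is shared by Glypteus and Lithina — a synapomorphy uniting that clade.
Most parsimonious ingroup topology: (((Glypteus,Lithina),Dromina),Therellus).
Dromina and Lithina share a more recent common ancestor with each other than either does with Therellus, so Therellus is the least closely related of the three.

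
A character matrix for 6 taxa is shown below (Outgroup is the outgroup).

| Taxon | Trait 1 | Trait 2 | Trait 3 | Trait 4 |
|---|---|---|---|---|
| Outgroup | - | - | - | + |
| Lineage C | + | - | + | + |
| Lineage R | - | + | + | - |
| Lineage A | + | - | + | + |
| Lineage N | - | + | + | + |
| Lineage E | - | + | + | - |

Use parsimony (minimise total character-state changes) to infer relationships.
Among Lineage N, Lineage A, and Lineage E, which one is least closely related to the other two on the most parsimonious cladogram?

Lineage A

Character polarity is set by the outgroup: the derived state is whichever differs from the outgroup's state, so for Trait 4 the derived state is '-', and for the remaining characters it is '+'.
Only Lineage A and Lineage C show the derived state '+' for Trait 1, supporting them as a clade.
Only Lineage E, Lineage N, and Lineage R show the derived state '+' for Trait 2, supporting them as a clade.
All ingroup taxa share the derived state '+' for Trait 3; it defines the ingroup but does not resolve relationships within it.
Trait 4 (derived state '-') is shared by Lineage E and Lineage R — a synapomorphy uniting that clade.
Most parsimonious ingroup topology: ((Lineage C,Lineage A),((Lineage R,Lineage E),Lineage N)).
Lineage N and Lineage E share a more recent common ancestor with each other than either does with Lineage A, so Lineage A is the least closely related of the three.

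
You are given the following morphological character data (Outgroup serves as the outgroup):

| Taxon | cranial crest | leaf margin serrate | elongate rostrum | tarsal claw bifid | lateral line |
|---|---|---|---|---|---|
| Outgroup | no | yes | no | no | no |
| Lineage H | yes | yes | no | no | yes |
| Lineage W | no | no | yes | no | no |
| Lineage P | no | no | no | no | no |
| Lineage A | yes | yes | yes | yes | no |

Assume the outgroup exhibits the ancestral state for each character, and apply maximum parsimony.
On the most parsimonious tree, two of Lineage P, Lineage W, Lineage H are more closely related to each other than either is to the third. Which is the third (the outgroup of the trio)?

Lineage H

Character polarity is set by the outgroup: the derived state is whichever differs from the outgroup's state, so for leaf margin serrate the derived state is 'no', and for the remaining characters it is 'yes'.
cranial crest: derived state 'yes' in Lineage A and Lineage H only — synapomorphy for {Lineage A, Lineage H}.
leaf margin serrate (derived state 'no') is shared by Lineage P and Lineage W — a synapomorphy uniting that clade.
elongate rostrum groups Lineage A and Lineage W, which is incompatible with the clades supported by the remaining characters; treating it as convergent (homoplasy) costs fewer steps than any alternative tree.
tarsal claw bifid (derived state 'yes') is unique to Lineage A (autapomorphy; uninformative for grouping).
lateral line: derived state 'yes' in Lineage H only — an autapomorphy, so it tells us nothing about relationships among taxa.
Most parsimonious ingroup topology: ((Lineage H,Lineage A),(Lineage W,Lineage P)).
Lineage P and Lineage W share a more recent common ancestor with each other than either does with Lineage H, so Lineage H is the least closely related of the three.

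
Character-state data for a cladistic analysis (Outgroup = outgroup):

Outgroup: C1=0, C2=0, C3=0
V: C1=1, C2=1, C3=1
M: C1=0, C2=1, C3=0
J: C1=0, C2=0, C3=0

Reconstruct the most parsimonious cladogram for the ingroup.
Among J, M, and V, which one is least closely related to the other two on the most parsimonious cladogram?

The outgroup has state '0' for every character, so '1' is the derived state throughout.
C1: derived state '1' in V only — an autapomorphy, so it tells us nothing about relationships among taxa.
C2 (derived state '1') is shared by M and V — a synapomorphy uniting that clade.
C3 (derived state '1') is unique to V (autapomorphy; uninformative for grouping).
Most parsimonious ingroup topology: ((V,M),J).
V and M share a more recent common ancestor with each other than either does with J, so J is the least closely related of the three.

J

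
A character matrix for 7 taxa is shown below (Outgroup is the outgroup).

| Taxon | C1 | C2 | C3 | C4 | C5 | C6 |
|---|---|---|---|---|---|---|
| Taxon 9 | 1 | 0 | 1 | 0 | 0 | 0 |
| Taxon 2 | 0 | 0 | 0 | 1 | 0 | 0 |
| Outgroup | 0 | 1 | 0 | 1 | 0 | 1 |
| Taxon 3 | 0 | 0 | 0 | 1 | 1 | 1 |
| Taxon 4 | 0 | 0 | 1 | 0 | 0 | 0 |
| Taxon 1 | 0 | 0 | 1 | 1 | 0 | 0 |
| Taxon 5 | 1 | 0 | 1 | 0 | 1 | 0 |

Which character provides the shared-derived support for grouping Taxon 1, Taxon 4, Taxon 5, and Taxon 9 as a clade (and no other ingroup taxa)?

C3

Character polarity is set by the outgroup: the derived state is whichever differs from the outgroup's state, so for C2, C4, C6 the derived state is '0', and for the remaining characters it is '1'.
C1: derived state '1' in Taxon 5 and Taxon 9 only — synapomorphy for {Taxon 5, Taxon 9}.
All ingroup taxa share the derived state '0' for C2; it defines the ingroup but does not resolve relationships within it.
C3 (derived state '1') is shared by Taxon 1, Taxon 4, Taxon 5, and Taxon 9 — a synapomorphy uniting that clade.
C4: derived state '0' in Taxon 4, Taxon 5, and Taxon 9 only — synapomorphy for {Taxon 4, Taxon 5, Taxon 9}.
C5 (state '1') occurs in Taxon 3 and Taxon 5 but conflicts with the nesting implied by the other characters — most parsimoniously interpreted as homoplasy.
C6: derived state '0' in Taxon 1, Taxon 2, Taxon 4, Taxon 5, and Taxon 9 only — synapomorphy for {Taxon 1, Taxon 2, Taxon 4, Taxon 5, Taxon 9}.
Most parsimonious ingroup topology: (Taxon 3,((((Taxon 5,Taxon 9),Taxon 4),Taxon 1),Taxon 2)).
The clade {Taxon 1, Taxon 4, Taxon 5, Taxon 9} is supported by C3: its derived state '1' occurs in exactly those taxa and in no other taxon (including the outgroup).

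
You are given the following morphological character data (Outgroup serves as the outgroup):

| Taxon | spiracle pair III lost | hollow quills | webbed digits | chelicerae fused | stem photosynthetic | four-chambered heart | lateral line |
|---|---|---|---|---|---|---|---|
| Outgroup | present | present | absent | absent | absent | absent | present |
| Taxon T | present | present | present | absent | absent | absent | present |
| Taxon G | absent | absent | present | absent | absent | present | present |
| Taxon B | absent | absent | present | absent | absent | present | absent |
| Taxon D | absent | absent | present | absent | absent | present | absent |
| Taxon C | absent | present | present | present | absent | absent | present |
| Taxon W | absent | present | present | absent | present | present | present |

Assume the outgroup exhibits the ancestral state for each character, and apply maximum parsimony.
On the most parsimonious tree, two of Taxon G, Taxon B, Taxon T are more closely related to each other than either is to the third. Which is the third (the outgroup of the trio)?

Character polarity is set by the outgroup: the derived state is whichever differs from the outgroup's state, so for spiracle pair III lost, hollow quills, lateral line the derived state is 'absent', and for the remaining characters it is 'present'.
spiracle pair III lost: derived state 'absent' in Taxon B, Taxon C, Taxon D, Taxon G, and Taxon W only — synapomorphy for {Taxon B, Taxon C, Taxon D, Taxon G, Taxon W}.
hollow quills: derived state 'absent' in Taxon B, Taxon D, and Taxon G only — synapomorphy for {Taxon B, Taxon D, Taxon G}.
All ingroup taxa share the derived state 'present' for webbed digits; it defines the ingroup but does not resolve relationships within it.
chelicerae fused (derived state 'present') is unique to Taxon C (autapomorphy; uninformative for grouping).
stem photosynthetic: derived state 'present' in Taxon W only — an autapomorphy, so it tells us nothing about relationships among taxa.
Only Taxon B, Taxon D, Taxon G, and Taxon W show the derived state 'present' for four-chambered heart, supporting them as a clade.
lateral line (derived state 'absent') is shared by Taxon B and Taxon D — a synapomorphy uniting that clade.
Most parsimonious ingroup topology: (Taxon T,(((Taxon G,(Taxon B,Taxon D)),Taxon W),Taxon C)).
Taxon B and Taxon G share a more recent common ancestor with each other than either does with Taxon T, so Taxon T is the least closely related of the three.

Taxon T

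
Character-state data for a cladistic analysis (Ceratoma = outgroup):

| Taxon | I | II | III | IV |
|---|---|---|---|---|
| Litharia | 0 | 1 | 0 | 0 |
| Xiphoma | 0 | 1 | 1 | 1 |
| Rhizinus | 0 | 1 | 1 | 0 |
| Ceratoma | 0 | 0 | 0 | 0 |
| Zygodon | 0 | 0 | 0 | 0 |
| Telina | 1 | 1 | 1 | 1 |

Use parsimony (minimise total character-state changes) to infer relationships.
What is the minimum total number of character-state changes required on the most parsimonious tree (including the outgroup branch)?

4

The outgroup has state '0' for every character, so '1' is the derived state throughout.
I (derived state '1') is unique to Telina (autapomorphy; uninformative for grouping).
II (derived state '1') is shared by Litharia, Rhizinus, Telina, and Xiphoma — a synapomorphy uniting that clade.
III: derived state '1' in Rhizinus, Telina, and Xiphoma only — synapomorphy for {Rhizinus, Telina, Xiphoma}.
Only Telina and Xiphoma show the derived state '1' for IV, supporting them as a clade.
Most parsimonious ingroup topology: ((((Xiphoma,Telina),Rhizinus),Litharia),Zygodon).
Changes per character on this tree: I: 1; II: 1; III: 1; IV: 1.
Total = 4.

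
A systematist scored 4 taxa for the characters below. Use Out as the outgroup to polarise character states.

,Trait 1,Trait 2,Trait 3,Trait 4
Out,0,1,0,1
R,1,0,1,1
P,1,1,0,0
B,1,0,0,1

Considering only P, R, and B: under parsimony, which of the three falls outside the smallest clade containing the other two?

Character polarity is set by the outgroup: the derived state is whichever differs from the outgroup's state, so for Trait 2, Trait 4 the derived state is '0', and for the remaining characters it is '1'.
All ingroup taxa share the derived state '1' for Trait 1; it defines the ingroup but does not resolve relationships within it.
Only B and R show the derived state '0' for Trait 2, supporting them as a clade.
Trait 3: derived state '1' in R only — an autapomorphy, so it tells us nothing about relationships among taxa.
Trait 4 (derived state '0') is unique to P (autapomorphy; uninformative for grouping).
Most parsimonious ingroup topology: ((B,R),P).
R and B share a more recent common ancestor with each other than either does with P, so P is the least closely related of the three.

P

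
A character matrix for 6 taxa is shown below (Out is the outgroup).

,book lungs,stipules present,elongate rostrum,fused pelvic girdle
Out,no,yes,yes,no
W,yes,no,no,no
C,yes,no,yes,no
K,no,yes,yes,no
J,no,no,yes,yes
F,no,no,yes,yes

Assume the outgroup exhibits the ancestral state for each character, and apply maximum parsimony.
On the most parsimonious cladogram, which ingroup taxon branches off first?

K

Character polarity is set by the outgroup: the derived state is whichever differs from the outgroup's state, so for stipules present, elongate rostrum the derived state is 'no', and for the remaining characters it is 'yes'.
Only C and W show the derived state 'yes' for book lungs, supporting them as a clade.
stipules present: derived state 'no' in C, F, J, and W only — synapomorphy for {C, F, J, W}.
elongate rostrum (derived state 'no') is unique to W (autapomorphy; uninformative for grouping).
fused pelvic girdle (derived state 'yes') is shared by F and J — a synapomorphy uniting that clade.
Most parsimonious ingroup topology: (((W,C),(J,F)),K).
K is sister to the clade containing all other ingroup taxa, so it is the earliest-diverging (most basal) ingroup lineage.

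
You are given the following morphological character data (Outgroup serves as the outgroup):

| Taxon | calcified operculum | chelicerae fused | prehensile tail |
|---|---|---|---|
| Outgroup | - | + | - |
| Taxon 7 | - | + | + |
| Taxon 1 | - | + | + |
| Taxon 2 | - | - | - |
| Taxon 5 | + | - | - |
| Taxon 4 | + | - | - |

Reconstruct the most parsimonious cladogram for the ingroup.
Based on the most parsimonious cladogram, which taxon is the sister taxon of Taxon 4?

Character polarity is set by the outgroup: the derived state is whichever differs from the outgroup's state, so for chelicerae fused the derived state is '-', and for the remaining characters it is '+'.
Only Taxon 4 and Taxon 5 show the derived state '+' for calcified operculum, supporting them as a clade.
Only Taxon 2, Taxon 4, and Taxon 5 show the derived state '-' for chelicerae fused, supporting them as a clade.
Only Taxon 1 and Taxon 7 show the derived state '+' for prehensile tail, supporting them as a clade.
Most parsimonious ingroup topology: ((Taxon 7,Taxon 1),(Taxon 2,(Taxon 5,Taxon 4))).
Taxon 4 and Taxon 5 form a cherry on this tree, so they are sister taxa.

Taxon 5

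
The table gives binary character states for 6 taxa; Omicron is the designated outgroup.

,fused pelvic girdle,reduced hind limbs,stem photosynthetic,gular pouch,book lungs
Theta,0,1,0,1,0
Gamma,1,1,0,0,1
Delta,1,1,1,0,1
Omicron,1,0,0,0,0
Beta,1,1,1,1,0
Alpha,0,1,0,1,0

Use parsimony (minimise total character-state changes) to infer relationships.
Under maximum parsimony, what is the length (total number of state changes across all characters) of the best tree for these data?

6

Character polarity is set by the outgroup: the derived state is whichever differs from the outgroup's state, so for fused pelvic girdle the derived state is '0', and for the remaining characters it is '1'.
fused pelvic girdle (derived state '0') is shared by Alpha and Theta — a synapomorphy uniting that clade.
reduced hind limbs (derived state '1') is shared by all ingroup taxa — unites the whole ingroup.
stem photosynthetic groups Beta and Delta, which is incompatible with the clades supported by the remaining characters; treating it as convergent (homoplasy) costs fewer steps than any alternative tree.
Only Alpha, Beta, and Theta show the derived state '1' for gular pouch, supporting them as a clade.
Only Delta and Gamma show the derived state '1' for book lungs, supporting them as a clade.
Most parsimonious ingroup topology: (((Theta,Alpha),Beta),(Delta,Gamma)).
Changes per character on this tree: fused pelvic girdle: 1; reduced hind limbs: 1; stem photosynthetic: 2; gular pouch: 1; book lungs: 1.
Total = 6.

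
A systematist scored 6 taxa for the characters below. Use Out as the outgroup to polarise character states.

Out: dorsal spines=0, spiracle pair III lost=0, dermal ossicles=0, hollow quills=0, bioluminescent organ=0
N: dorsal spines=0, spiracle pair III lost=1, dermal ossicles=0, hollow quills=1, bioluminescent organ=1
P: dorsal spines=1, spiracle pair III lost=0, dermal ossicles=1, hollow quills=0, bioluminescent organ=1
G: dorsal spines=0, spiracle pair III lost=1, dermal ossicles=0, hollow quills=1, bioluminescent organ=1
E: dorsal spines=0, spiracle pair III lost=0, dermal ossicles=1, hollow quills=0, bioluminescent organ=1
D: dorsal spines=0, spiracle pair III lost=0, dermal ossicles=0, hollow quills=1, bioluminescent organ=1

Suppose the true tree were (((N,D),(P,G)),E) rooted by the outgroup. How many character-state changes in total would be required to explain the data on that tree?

Map each character onto (((N,D),(P,G)),E) (rooted by Out) and count the minimum state changes it requires (Fitch parsimony):
dorsal spines: 1; spiracle pair III lost: 2; dermal ossicles: 2; hollow quills: 2; bioluminescent organ: 1.
Total tree length = 8.

8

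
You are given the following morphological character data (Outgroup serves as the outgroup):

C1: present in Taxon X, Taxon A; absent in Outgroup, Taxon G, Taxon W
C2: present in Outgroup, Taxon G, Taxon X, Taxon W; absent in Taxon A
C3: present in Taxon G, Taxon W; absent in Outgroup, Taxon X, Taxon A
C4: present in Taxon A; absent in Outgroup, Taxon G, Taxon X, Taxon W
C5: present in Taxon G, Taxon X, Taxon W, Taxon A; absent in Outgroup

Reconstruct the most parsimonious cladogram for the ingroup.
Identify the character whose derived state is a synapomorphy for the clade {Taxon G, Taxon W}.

Character polarity is set by the outgroup: the derived state is whichever differs from the outgroup's state, so for C2 the derived state is 'absent', and for the remaining characters it is 'present'.
Only Taxon A and Taxon X show the derived state 'present' for C1, supporting them as a clade.
C2 (derived state 'absent') is unique to Taxon A (autapomorphy; uninformative for grouping).
Only Taxon G and Taxon W show the derived state 'present' for C3, supporting them as a clade.
C4 (derived state 'present') is unique to Taxon A (autapomorphy; uninformative for grouping).
All ingroup taxa share the derived state 'present' for C5; it defines the ingroup but does not resolve relationships within it.
Most parsimonious ingroup topology: ((Taxon G,Taxon W),(Taxon X,Taxon A)).
The clade {Taxon G, Taxon W} is supported by C3: its derived state 'present' occurs in exactly those taxa and in no other taxon (including the outgroup).

C3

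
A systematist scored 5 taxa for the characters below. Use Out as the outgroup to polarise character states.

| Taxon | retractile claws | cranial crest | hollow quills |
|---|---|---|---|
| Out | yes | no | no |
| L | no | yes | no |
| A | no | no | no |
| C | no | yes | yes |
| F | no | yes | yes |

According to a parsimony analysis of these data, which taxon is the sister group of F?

Character polarity is set by the outgroup: the derived state is whichever differs from the outgroup's state, so for retractile claws the derived state is 'no', and for the remaining characters it is 'yes'.
retractile claws (derived state 'no') is shared by all ingroup taxa — unites the whole ingroup.
cranial crest (derived state 'yes') is shared by C, F, and L — a synapomorphy uniting that clade.
hollow quills (derived state 'yes') is shared by C and F — a synapomorphy uniting that clade.
Most parsimonious ingroup topology: ((L,(C,F)),A).
F and C form a cherry on this tree, so they are sister taxa.

C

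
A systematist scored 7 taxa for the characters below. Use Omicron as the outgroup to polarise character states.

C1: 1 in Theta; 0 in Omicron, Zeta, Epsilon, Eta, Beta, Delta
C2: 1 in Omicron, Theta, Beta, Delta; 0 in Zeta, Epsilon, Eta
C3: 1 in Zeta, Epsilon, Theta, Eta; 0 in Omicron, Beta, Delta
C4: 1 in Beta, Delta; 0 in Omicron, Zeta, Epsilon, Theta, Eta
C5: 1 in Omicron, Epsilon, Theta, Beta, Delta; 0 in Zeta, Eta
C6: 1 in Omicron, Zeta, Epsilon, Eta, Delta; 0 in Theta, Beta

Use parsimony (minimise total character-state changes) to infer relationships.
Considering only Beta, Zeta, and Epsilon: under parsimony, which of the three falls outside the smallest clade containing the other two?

Beta

Character polarity is set by the outgroup: the derived state is whichever differs from the outgroup's state, so for C2, C5, C6 the derived state is '0', and for the remaining characters it is '1'.
C1 (derived state '1') is unique to Theta (autapomorphy; uninformative for grouping).
C2: derived state '0' in Epsilon, Eta, and Zeta only — synapomorphy for {Epsilon, Eta, Zeta}.
C3: derived state '1' in Epsilon, Eta, Theta, and Zeta only — synapomorphy for {Epsilon, Eta, Theta, Zeta}.
C4: derived state '1' in Beta and Delta only — synapomorphy for {Beta, Delta}.
Only Eta and Zeta show the derived state '0' for C5, supporting them as a clade.
C6 (state '0') occurs in Beta and Theta but conflicts with the nesting implied by the other characters — most parsimoniously interpreted as homoplasy.
Most parsimonious ingroup topology: ((((Zeta,Eta),Epsilon),Theta),(Beta,Delta)).
Zeta and Epsilon share a more recent common ancestor with each other than either does with Beta, so Beta is the least closely related of the three.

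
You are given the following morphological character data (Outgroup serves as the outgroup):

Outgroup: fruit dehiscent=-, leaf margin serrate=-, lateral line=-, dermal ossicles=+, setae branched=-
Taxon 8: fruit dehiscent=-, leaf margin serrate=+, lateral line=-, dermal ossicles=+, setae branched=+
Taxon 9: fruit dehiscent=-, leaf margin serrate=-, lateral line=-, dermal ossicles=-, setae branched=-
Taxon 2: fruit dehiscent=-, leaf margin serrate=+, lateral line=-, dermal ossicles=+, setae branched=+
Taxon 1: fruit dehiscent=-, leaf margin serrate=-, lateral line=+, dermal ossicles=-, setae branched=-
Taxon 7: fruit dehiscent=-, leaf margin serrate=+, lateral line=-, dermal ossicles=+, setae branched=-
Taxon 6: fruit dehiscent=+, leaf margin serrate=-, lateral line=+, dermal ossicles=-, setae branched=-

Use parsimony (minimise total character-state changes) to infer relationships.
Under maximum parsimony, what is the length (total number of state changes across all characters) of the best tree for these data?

5

Character polarity is set by the outgroup: the derived state is whichever differs from the outgroup's state, so for dermal ossicles the derived state is '-', and for the remaining characters it is '+'.
fruit dehiscent (derived state '+') is unique to Taxon 6 (autapomorphy; uninformative for grouping).
Only Taxon 2, Taxon 7, and Taxon 8 show the derived state '+' for leaf margin serrate, supporting them as a clade.
Only Taxon 1 and Taxon 6 show the derived state '+' for lateral line, supporting them as a clade.
dermal ossicles: derived state '-' in Taxon 1, Taxon 6, and Taxon 9 only — synapomorphy for {Taxon 1, Taxon 6, Taxon 9}.
Only Taxon 2 and Taxon 8 show the derived state '+' for setae branched, supporting them as a clade.
Most parsimonious ingroup topology: (((Taxon 8,Taxon 2),Taxon 7),(Taxon 9,(Taxon 1,Taxon 6))).
Changes per character on this tree: fruit dehiscent: 1; leaf margin serrate: 1; lateral line: 1; dermal ossicles: 1; setae branched: 1.
Total = 5.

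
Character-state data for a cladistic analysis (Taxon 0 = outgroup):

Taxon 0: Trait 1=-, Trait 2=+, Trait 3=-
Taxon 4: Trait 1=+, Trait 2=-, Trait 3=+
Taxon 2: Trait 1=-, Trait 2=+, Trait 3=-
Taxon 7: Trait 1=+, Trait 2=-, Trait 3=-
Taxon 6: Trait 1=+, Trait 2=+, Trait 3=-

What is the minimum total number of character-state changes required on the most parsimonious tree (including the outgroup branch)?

Character polarity is set by the outgroup: the derived state is whichever differs from the outgroup's state, so for Trait 2 the derived state is '-', and for the remaining characters it is '+'.
Only Taxon 4, Taxon 6, and Taxon 7 show the derived state '+' for Trait 1, supporting them as a clade.
Only Taxon 4 and Taxon 7 show the derived state '-' for Trait 2, supporting them as a clade.
Trait 3: derived state '+' in Taxon 4 only — an autapomorphy, so it tells us nothing about relationships among taxa.
Most parsimonious ingroup topology: (((Taxon 4,Taxon 7),Taxon 6),Taxon 2).
Changes per character on this tree: Trait 1: 1; Trait 2: 1; Trait 3: 1.
Total = 3.

3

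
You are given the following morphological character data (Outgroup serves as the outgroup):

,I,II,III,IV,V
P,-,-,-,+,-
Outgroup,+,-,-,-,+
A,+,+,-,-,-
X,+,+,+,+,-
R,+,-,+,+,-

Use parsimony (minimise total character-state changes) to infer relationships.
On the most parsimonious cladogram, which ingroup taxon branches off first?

A

Character polarity is set by the outgroup: the derived state is whichever differs from the outgroup's state, so for I, V the derived state is '-', and for the remaining characters it is '+'.
I (derived state '-') is unique to P (autapomorphy; uninformative for grouping).
II groups A and X, which is incompatible with the clades supported by the remaining characters; treating it as convergent (homoplasy) costs fewer steps than any alternative tree.
III: derived state '+' in R and X only — synapomorphy for {R, X}.
IV (derived state '+') is shared by P, R, and X — a synapomorphy uniting that clade.
All ingroup taxa share the derived state '-' for V; it defines the ingroup but does not resolve relationships within it.
Most parsimonious ingroup topology: ((P,(X,R)),A).
A is sister to the clade containing all other ingroup taxa, so it is the earliest-diverging (most basal) ingroup lineage.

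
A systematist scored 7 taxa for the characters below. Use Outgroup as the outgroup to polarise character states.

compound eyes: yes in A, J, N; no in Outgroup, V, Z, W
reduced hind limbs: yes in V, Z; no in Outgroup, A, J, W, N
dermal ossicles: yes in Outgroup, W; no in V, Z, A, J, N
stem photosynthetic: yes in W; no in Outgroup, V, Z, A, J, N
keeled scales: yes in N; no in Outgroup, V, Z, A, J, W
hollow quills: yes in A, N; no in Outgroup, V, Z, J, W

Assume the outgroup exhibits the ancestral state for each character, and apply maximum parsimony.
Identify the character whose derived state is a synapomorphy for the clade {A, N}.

Character polarity is set by the outgroup: the derived state is whichever differs from the outgroup's state, so for dermal ossicles the derived state is 'no', and for the remaining characters it is 'yes'.
compound eyes (derived state 'yes') is shared by A, J, and N — a synapomorphy uniting that clade.
reduced hind limbs (derived state 'yes') is shared by V and Z — a synapomorphy uniting that clade.
Only A, J, N, V, and Z show the derived state 'no' for dermal ossicles, supporting them as a clade.
stem photosynthetic: derived state 'yes' in W only — an autapomorphy, so it tells us nothing about relationships among taxa.
keeled scales: derived state 'yes' in N only — an autapomorphy, so it tells us nothing about relationships among taxa.
Only A and N show the derived state 'yes' for hollow quills, supporting them as a clade.
Most parsimonious ingroup topology: (((V,Z),((A,N),J)),W).
The clade {A, N} is supported by hollow quills: its derived state 'yes' occurs in exactly those taxa and in no other taxon (including the outgroup).

hollow quills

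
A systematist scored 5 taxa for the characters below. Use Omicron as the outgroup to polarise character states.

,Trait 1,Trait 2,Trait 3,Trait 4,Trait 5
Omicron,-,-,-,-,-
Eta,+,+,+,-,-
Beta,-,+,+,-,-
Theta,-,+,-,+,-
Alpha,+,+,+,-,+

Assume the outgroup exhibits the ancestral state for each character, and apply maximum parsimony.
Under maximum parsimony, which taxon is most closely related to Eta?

Alpha

The outgroup has state '-' for every character, so '+' is the derived state throughout.
Trait 1 (derived state '+') is shared by Alpha and Eta — a synapomorphy uniting that clade.
Trait 2 (derived state '+') is shared by all ingroup taxa — unites the whole ingroup.
Only Alpha, Beta, and Eta show the derived state '+' for Trait 3, supporting them as a clade.
Trait 4: derived state '+' in Theta only — an autapomorphy, so it tells us nothing about relationships among taxa.
Trait 5: derived state '+' in Alpha only — an autapomorphy, so it tells us nothing about relationships among taxa.
Most parsimonious ingroup topology: (((Eta,Alpha),Beta),Theta).
Eta and Alpha form a cherry on this tree, so they are sister taxa.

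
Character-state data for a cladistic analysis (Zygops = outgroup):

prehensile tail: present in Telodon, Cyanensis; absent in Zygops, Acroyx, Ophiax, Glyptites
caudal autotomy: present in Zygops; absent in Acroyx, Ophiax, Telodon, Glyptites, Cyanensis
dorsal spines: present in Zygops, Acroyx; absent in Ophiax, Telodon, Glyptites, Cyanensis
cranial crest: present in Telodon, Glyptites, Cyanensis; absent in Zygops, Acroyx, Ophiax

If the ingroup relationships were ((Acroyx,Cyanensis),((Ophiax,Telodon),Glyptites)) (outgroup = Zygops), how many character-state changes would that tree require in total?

8

Map each character onto ((Acroyx,Cyanensis),((Ophiax,Telodon),Glyptites)) (rooted by Zygops) and count the minimum state changes it requires (Fitch parsimony):
prehensile tail: 2; caudal autotomy: 1; dorsal spines: 2; cranial crest: 3.
Total tree length = 8.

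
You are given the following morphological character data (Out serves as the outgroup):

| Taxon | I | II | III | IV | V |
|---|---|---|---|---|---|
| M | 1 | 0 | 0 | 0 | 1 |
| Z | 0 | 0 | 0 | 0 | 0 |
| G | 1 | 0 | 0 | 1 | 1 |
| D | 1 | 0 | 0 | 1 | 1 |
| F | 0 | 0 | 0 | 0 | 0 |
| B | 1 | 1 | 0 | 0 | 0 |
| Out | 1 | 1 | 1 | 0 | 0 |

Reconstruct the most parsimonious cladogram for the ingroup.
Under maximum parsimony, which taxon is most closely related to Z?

F

Character polarity is set by the outgroup: the derived state is whichever differs from the outgroup's state, so for I, II, III the derived state is '0', and for the remaining characters it is '1'.
Only F and Z show the derived state '0' for I, supporting them as a clade.
II: derived state '0' in D, F, G, M, and Z only — synapomorphy for {D, F, G, M, Z}.
All ingroup taxa share the derived state '0' for III; it defines the ingroup but does not resolve relationships within it.
IV: derived state '1' in D and G only — synapomorphy for {D, G}.
V: derived state '1' in D, G, and M only — synapomorphy for {D, G, M}.
Most parsimonious ingroup topology: (B,((F,Z),((G,D),M))).
Z and F form a cherry on this tree, so they are sister taxa.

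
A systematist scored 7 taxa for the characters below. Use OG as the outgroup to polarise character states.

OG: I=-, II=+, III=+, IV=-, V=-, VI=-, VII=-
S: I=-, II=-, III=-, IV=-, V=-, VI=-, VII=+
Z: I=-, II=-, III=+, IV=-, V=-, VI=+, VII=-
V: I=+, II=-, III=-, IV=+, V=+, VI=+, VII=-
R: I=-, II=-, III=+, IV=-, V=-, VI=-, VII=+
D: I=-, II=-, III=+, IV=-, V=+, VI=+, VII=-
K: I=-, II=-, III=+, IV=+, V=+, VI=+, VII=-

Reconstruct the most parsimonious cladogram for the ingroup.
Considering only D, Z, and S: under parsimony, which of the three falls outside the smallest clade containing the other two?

Character polarity is set by the outgroup: the derived state is whichever differs from the outgroup's state, so for II, III the derived state is '-', and for the remaining characters it is '+'.
I: derived state '+' in V only — an autapomorphy, so it tells us nothing about relationships among taxa.
All ingroup taxa share the derived state '-' for II; it defines the ingroup but does not resolve relationships within it.
III (state '-') occurs in S and V but conflicts with the nesting implied by the other characters — most parsimoniously interpreted as homoplasy.
IV (derived state '+') is shared by K and V — a synapomorphy uniting that clade.
V: derived state '+' in D, K, and V only — synapomorphy for {D, K, V}.
VI (derived state '+') is shared by D, K, V, and Z — a synapomorphy uniting that clade.
Only R and S show the derived state '+' for VII, supporting them as a clade.
Most parsimonious ingroup topology: ((S,R),(Z,((V,K),D))).
D and Z share a more recent common ancestor with each other than either does with S, so S is the least closely related of the three.

S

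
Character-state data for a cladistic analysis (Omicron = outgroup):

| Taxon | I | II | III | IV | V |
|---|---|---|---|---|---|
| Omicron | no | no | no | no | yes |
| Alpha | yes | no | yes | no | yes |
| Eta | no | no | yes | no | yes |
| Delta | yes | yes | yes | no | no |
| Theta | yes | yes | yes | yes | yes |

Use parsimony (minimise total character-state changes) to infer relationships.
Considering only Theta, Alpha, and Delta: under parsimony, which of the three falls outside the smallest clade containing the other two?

Character polarity is set by the outgroup: the derived state is whichever differs from the outgroup's state, so for V the derived state is 'no', and for the remaining characters it is 'yes'.
Only Alpha, Delta, and Theta show the derived state 'yes' for I, supporting them as a clade.
Only Delta and Theta show the derived state 'yes' for II, supporting them as a clade.
III (derived state 'yes') is shared by all ingroup taxa — unites the whole ingroup.
IV: derived state 'yes' in Theta only — an autapomorphy, so it tells us nothing about relationships among taxa.
V (derived state 'no') is unique to Delta (autapomorphy; uninformative for grouping).
Most parsimonious ingroup topology: ((Alpha,(Delta,Theta)),Eta).
Delta and Theta share a more recent common ancestor with each other than either does with Alpha, so Alpha is the least closely related of the three.

Alpha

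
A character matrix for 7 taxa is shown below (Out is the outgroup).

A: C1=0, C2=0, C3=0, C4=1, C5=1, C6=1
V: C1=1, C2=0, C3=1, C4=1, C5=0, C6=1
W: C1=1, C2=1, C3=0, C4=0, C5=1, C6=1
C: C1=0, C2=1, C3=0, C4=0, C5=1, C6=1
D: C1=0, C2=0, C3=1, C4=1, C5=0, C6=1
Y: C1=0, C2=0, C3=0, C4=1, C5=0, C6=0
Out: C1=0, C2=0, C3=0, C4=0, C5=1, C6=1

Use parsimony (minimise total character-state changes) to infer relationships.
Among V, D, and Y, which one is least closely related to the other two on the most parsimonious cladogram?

Y

Character polarity is set by the outgroup: the derived state is whichever differs from the outgroup's state, so for C5, C6 the derived state is '0', and for the remaining characters it is '1'.
C1 (state '1') occurs in V and W but conflicts with the nesting implied by the other characters — most parsimoniously interpreted as homoplasy.
Only C and W show the derived state '1' for C2, supporting them as a clade.
C3 (derived state '1') is shared by D and V — a synapomorphy uniting that clade.
C4 (derived state '1') is shared by A, D, V, and Y — a synapomorphy uniting that clade.
C5: derived state '0' in D, V, and Y only — synapomorphy for {D, V, Y}.
C6 (derived state '0') is unique to Y (autapomorphy; uninformative for grouping).
Most parsimonious ingroup topology: ((((D,V),Y),A),(C,W)).
D and V share a more recent common ancestor with each other than either does with Y, so Y is the least closely related of the three.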